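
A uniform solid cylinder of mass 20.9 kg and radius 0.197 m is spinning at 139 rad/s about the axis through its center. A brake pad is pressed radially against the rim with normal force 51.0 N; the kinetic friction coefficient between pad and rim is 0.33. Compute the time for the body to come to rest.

I = ½MR² = (1/2)(20.9)(0.197)² = 0.4056 kg·m².
Friction force f = μN = (0.33)(51.0) = 16.83 N at the rim; torque magnitude τ = fR = 3.316 N·m, opposing ω.
|α| = τ/I = 3.316/0.4056 = 8.175 rad/s² (deceleration).
0 = ω₀ − |α|t ⇒ t = ω₀/|α| = 139/8.175 = 17.00 s.

t ≈ 17.0 s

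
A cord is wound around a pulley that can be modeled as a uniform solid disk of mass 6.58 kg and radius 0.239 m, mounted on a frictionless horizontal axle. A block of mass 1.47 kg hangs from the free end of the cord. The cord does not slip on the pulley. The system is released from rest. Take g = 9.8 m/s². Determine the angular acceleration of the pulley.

I = ½MR² = (1/2)(6.58)(0.239)² = 0.1879 kg·m².
Block: mg − T = ma. Pulley: TR = Iα. No-slip: a = αR, so T = (I/R²)a = 3.290·a.
Then mg = (m + 3.290)a, so a = (1.47)(9.8)/(1.47 + 3.290) = 3.026 m/s².
α = a/R = 3.026/0.239 = 12.66 rad/s².

α ≈ 12.7 rad/s²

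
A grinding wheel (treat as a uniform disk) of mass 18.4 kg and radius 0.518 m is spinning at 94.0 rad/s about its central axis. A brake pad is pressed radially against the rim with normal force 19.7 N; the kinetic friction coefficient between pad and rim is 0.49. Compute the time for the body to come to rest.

I = ½MR² = (1/2)(18.4)(0.518)² = 2.469 kg·m².
Friction force f = μN = (0.49)(19.7) = 9.653 N at the rim; torque magnitude τ = fR = 5.000 N·m, opposing ω.
|α| = τ/I = 5.000/2.469 = 2.026 rad/s² (deceleration).
0 = ω₀ − |α|t ⇒ t = ω₀/|α| = 94.0/2.026 = 46.41 s.

t ≈ 46.4 s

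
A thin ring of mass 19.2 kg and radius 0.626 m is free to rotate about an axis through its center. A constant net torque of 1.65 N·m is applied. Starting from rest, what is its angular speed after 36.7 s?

ω ≈ 8.05 rad/s

I = MR² = (19.2)(0.626)² = 7.524 kg·m².
α = τ/I = 1.65/7.524 = 0.2193 rad/s².
ω = ω₀ + αt = 0 + (0.2193)(36.7) = 8.048 rad/s.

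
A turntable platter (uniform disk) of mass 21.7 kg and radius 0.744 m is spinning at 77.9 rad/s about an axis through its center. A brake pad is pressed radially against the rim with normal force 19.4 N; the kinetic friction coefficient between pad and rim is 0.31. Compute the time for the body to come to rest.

I = ½MR² = (1/2)(21.7)(0.744)² = 6.006 kg·m².
Friction force f = μN = (0.31)(19.4) = 6.014 N at the rim; torque magnitude τ = fR = 4.474 N·m, opposing ω.
|α| = τ/I = 4.474/6.006 = 0.7450 rad/s² (deceleration).
0 = ω₀ − |α|t ⇒ t = ω₀/|α| = 77.9/0.7450 = 104.6 s.

t ≈ 105 s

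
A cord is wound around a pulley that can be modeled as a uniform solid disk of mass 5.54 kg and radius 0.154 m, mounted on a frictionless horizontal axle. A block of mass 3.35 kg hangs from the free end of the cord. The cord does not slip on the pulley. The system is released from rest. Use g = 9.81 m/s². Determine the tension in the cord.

I = ½MR² = (1/2)(5.54)(0.154)² = 0.06569 kg·m².
Block: mg − T = ma. Pulley: TR = Iα. No-slip: a = αR, so T = (I/R²)a = 2.770·a.
Then mg = (m + 2.770)a, so a = (3.35)(9.81)/(3.35 + 2.770) = 5.370 m/s².
T = 2.770·a = 14.87 N.

T ≈ 14.9 N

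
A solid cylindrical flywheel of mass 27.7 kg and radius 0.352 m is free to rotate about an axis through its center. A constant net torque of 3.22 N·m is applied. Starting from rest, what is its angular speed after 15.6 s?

ω ≈ 29.3 rad/s

I = ½MR² = (1/2)(27.7)(0.352)² = 1.716 kg·m².
α = τ/I = 3.22/1.716 = 1.876 rad/s².
ω = ω₀ + αt = 0 + (1.876)(15.6) = 29.27 rad/s.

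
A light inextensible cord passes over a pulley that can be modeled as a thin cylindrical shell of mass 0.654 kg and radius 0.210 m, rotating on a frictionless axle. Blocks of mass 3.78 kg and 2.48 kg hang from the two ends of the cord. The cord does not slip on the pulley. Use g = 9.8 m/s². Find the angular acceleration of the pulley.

α ≈ 8.77 rad/s²

I = MR² = (0.654)(0.210)² = 0.02884 kg·m².
Heavier block: m₁g − T₁ = m₁a. Lighter block: T₂ − m₂g = m₂a.
Pulley: (T₁ − T₂)R = Iα = I(a/R), so T₁ − T₂ = (I/R²)a = 1·M_p a = 0.6540·a.
Adding the three: (m₁ − m₂)g = (m₁ + m₂ + 0.6540)a, so a = (3.78 − 2.48)(9.8)/(3.78 + 2.48 + 0.6540) = 1.843 m/s².
α = a/R = 1.843/0.210 = 8.774 rad/s².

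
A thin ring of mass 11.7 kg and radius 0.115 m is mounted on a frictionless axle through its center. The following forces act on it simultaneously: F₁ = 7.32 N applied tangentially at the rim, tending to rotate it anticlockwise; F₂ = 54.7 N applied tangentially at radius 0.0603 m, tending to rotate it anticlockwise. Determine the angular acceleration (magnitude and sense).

α ≈ 26.8 rad/s², anticlockwise

I = MR² = (11.7)(0.115)² = 0.1547 kg·m².
Taking anticlockwise as positive: τ₁ = +(7.32)(0.115) = +0.8418 N·m; τ₂ = +(54.7)(0.0603) = +3.298 N·m.
Net torque τ = 4.140 N·m.
α = τ/I = 4.140/0.1547 = 26.76 rad/s².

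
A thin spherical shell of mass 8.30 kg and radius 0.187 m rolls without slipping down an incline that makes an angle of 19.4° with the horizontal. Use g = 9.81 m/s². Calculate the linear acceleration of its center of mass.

Translation along the incline: Mg sinθ − f = Ma.
Rotation about the center: fR = Iα with I = (2/3)MR². No-slip gives a = αR, so f = (I/R²)a = (2/3)M a.
Substituting: Mg sinθ = (1 + 0.6667)Ma, so a = g sinθ/(1 + 0.6667) = (9.81) sin 19.4° / 1.667 = 1.955 m/s².

a ≈ 1.96 m/s²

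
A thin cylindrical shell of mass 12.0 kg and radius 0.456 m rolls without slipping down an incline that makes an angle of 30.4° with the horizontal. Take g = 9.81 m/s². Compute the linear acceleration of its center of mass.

Translation along the incline: Mg sinθ − f = Ma.
Rotation about the center: fR = Iα with I = MR². No-slip gives a = αR, so f = (I/R²)a = M a.
Substituting: Mg sinθ = (1 + 1.000)Ma, so a = g sinθ/(1 + 1.000) = (9.81) sin 30.4° / 2.000 = 2.482 m/s².

a ≈ 2.48 m/s²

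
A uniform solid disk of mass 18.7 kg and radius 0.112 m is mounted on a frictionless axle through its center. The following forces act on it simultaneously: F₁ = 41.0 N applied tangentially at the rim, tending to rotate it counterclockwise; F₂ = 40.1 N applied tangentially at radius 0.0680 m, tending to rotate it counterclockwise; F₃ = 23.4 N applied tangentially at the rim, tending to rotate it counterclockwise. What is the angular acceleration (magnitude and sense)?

I = ½MR² = (1/2)(18.7)(0.112)² = 0.1173 kg·m².
Taking counterclockwise as positive: τ₁ = +(41.0)(0.112) = +4.592 N·m; τ₂ = +(40.1)(0.0680) = +2.727 N·m; τ₃ = +(23.4)(0.112) = +2.621 N·m.
Net torque τ = 9.940 N·m.
α = τ/I = 9.940/0.1173 = 84.75 rad/s².

α ≈ 84.7 rad/s², counterclockwise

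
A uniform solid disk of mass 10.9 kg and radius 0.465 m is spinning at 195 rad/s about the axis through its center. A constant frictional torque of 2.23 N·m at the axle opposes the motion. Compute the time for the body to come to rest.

t ≈ 103 s

I = ½MR² = (1/2)(10.9)(0.465)² = 1.178 kg·m².
The net torque has magnitude 2.23 N·m, opposing ω.
|α| = τ/I = 2.230/1.178 = 1.892 rad/s² (deceleration).
0 = ω₀ − |α|t ⇒ t = ω₀/|α| = 195/1.892 = 103.0 s.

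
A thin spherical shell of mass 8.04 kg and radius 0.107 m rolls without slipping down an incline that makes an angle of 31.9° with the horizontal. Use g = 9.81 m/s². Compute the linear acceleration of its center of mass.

a ≈ 3.11 m/s²

Translation along the incline: Mg sinθ − f = Ma.
Rotation about the center: fR = Iα with I = (2/3)MR². No-slip gives a = αR, so f = (I/R²)a = (2/3)M a.
Substituting: Mg sinθ = (1 + 0.6667)Ma, so a = g sinθ/(1 + 0.6667) = (9.81) sin 31.9° / 1.667 = 3.110 m/s².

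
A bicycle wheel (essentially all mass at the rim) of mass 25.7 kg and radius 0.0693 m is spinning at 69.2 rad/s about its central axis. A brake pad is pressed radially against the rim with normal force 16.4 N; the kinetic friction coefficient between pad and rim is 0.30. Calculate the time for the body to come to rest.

I = MR² = (25.7)(0.0693)² = 0.1234 kg·m².
Friction force f = μN = (0.30)(16.4) = 4.920 N at the rim; torque magnitude τ = fR = 0.3410 N·m, opposing ω.
|α| = τ/I = 0.3410/0.1234 = 2.762 rad/s² (deceleration).
0 = ω₀ − |α|t ⇒ t = ω₀/|α| = 69.2/2.762 = 25.05 s.

t ≈ 25.0 s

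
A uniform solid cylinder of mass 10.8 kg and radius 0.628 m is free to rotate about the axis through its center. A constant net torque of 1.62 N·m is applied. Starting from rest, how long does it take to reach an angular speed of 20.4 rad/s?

t ≈ 26.8 s

I = ½MR² = (1/2)(10.8)(0.628)² = 2.130 kg·m².
α = τ/I = 1.62/2.130 = 0.7607 rad/s².
ω = αt ⇒ t = ω/α = 20.4/0.7607 = 26.82 s.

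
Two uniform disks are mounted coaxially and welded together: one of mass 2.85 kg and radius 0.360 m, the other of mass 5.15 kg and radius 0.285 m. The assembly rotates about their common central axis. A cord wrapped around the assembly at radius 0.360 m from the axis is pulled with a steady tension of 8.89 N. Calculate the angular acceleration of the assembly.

I = ½M₁R₁² + ½M₂R₂² = ½(2.85)(0.360)² + ½(5.15)(0.285)² = 0.3938 kg·m².
τ = F r = (8.89)(0.360) = 3.200 N·m.
α = τ/I = 3.200/0.3938 = 8.126 rad/s².

α ≈ 8.13 rad/s²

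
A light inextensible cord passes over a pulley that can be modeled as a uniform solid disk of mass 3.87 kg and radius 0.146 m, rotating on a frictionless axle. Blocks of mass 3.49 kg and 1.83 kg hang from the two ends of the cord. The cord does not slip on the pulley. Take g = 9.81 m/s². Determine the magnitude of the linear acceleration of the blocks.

a ≈ 2.24 m/s²

I = ½MR² = (1/2)(3.87)(0.146)² = 0.04125 kg·m².
Heavier block: m₁g − T₁ = m₁a. Lighter block: T₂ − m₂g = m₂a.
Pulley: (T₁ − T₂)R = Iα = I(a/R), so T₁ − T₂ = (I/R²)a = (1/2)M_p a = 1.935·a.
Adding the three: (m₁ − m₂)g = (m₁ + m₂ + 1.935)a, so a = (3.49 − 1.83)(9.81)/(3.49 + 1.83 + 1.935) = 2.245 m/s².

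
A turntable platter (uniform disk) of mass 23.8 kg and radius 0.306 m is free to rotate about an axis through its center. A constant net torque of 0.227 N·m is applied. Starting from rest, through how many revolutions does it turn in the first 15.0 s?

≈ 3.65 revolutions

I = ½MR² = (1/2)(23.8)(0.306)² = 1.114 kg·m².
α = τ/I = 0.227/1.114 = 0.2037 rad/s².
θ = ½αt² = ½(0.2037)(15.0)² = 22.92 rad.
Revolutions = θ/(2π) = 3.648.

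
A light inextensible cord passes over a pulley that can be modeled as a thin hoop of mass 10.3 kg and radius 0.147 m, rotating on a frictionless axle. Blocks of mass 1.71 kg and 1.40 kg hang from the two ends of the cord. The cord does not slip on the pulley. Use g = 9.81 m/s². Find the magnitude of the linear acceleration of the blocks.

I = MR² = (10.3)(0.147)² = 0.2226 kg·m².
Heavier block: m₁g − T₁ = m₁a. Lighter block: T₂ − m₂g = m₂a.
Pulley: (T₁ − T₂)R = Iα = I(a/R), so T₁ − T₂ = (I/R²)a = 1·M_p a = 10.30·a.
Adding the three: (m₁ − m₂)g = (m₁ + m₂ + 10.30)a, so a = (1.71 − 1.40)(9.81)/(1.71 + 1.40 + 10.30) = 0.2268 m/s².

a ≈ 0.227 m/s²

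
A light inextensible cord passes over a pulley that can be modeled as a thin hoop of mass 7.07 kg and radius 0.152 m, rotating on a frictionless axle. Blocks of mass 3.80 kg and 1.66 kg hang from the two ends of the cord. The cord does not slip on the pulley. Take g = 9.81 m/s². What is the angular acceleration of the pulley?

I = MR² = (7.07)(0.152)² = 0.1633 kg·m².
Heavier block: m₁g − T₁ = m₁a. Lighter block: T₂ − m₂g = m₂a.
Pulley: (T₁ − T₂)R = Iα = I(a/R), so T₁ − T₂ = (I/R²)a = 1·M_p a = 7.070·a.
Adding the three: (m₁ − m₂)g = (m₁ + m₂ + 7.070)a, so a = (3.80 − 1.66)(9.81)/(3.80 + 1.66 + 7.070) = 1.675 m/s².
α = a/R = 1.675/0.152 = 11.02 rad/s².

α ≈ 11.0 rad/s²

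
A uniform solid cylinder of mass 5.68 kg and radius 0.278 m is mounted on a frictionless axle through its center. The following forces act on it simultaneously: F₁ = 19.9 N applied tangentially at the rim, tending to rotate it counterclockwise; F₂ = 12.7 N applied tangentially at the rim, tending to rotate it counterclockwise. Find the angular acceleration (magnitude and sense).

α ≈ 41.3 rad/s², counterclockwise

I = ½MR² = (1/2)(5.68)(0.278)² = 0.2195 kg·m².
Taking counterclockwise as positive: τ₁ = +(19.9)(0.278) = +5.532 N·m; τ₂ = +(12.7)(0.278) = +3.531 N·m.
Net torque τ = 9.063 N·m.
α = τ/I = 9.063/0.2195 = 41.29 rad/s².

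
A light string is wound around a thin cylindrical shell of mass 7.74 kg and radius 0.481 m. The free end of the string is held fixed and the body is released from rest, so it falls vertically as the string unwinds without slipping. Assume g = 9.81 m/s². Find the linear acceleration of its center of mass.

Translation: Mg − T = Ma. Rotation about the center: TR = Iα with I = MR².
With a = αR: T = (I/R²)a = M a, so Mg = (1 + 1.000)Ma.
a = g/(1 + 1.000) = 9.81/2.000 = 4.905 m/s².

a ≈ 4.91 m/s²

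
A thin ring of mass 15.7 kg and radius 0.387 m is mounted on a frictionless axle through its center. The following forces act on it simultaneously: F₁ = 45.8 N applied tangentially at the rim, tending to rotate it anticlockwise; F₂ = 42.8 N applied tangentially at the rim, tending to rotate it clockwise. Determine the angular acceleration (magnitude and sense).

I = MR² = (15.7)(0.387)² = 2.351 kg·m².
Taking anticlockwise as positive: τ₁ = +(45.8)(0.387) = +17.72 N·m; τ₂ = −(42.8)(0.387) = −16.56 N·m.
Net torque τ = 1.161 N·m.
α = τ/I = 1.161/2.351 = 0.4938 rad/s².

α ≈ 0.494 rad/s², anticlockwise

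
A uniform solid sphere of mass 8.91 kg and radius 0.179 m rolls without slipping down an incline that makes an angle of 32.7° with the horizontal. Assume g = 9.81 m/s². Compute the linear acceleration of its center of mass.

a ≈ 3.79 m/s²

Translation along the incline: Mg sinθ − f = Ma.
Rotation about the center: fR = Iα with I = (2/5)MR². No-slip gives a = αR, so f = (I/R²)a = (2/5)M a.
Substituting: Mg sinθ = (1 + 0.4000)Ma, so a = g sinθ/(1 + 0.4000) = (9.81) sin 32.7° / 1.400 = 3.786 m/s².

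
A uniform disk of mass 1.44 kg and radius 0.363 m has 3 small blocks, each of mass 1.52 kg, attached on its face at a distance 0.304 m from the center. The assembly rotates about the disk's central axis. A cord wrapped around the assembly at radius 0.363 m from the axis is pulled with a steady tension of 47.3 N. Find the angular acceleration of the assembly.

α ≈ 33.3 rad/s²

I_disk = ½MR² = ½(1.44)(0.363)² = 0.09487 kg·m².
I_blocks = 3·m·r² = 3(1.52)(0.304)² = 0.4214 kg·m².
Total I = 0.5163 kg·m².
τ = F r = (47.3)(0.363) = 17.17 N·m.
α = τ/I = 17.17/0.5163 = 33.26 rad/s².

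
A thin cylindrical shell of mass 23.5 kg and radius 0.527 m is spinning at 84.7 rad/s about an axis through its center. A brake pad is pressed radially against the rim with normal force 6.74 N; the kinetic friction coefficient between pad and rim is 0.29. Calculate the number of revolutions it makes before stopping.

I = MR² = (23.5)(0.527)² = 6.527 kg·m².
Friction force f = μN = (0.29)(6.74) = 1.955 N at the rim; torque magnitude τ = fR = 1.030 N·m, opposing ω.
|α| = τ/I = 1.030/6.527 = 0.1578 rad/s² (deceleration).
ω² = ω₀² − 2|α|θ with ω = 0 ⇒ θ = ω₀²/(2|α|) = 22730 rad = 3617 rev.

≈ 3620 revolutions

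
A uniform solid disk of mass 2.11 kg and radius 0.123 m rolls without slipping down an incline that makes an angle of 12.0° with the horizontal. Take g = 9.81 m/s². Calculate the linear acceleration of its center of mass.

Translation along the incline: Mg sinθ − f = Ma.
Rotation about the center: fR = Iα with I = ½MR². No-slip gives a = αR, so f = (I/R²)a = (1/2)M a.
Substituting: Mg sinθ = (1 + 0.5000)Ma, so a = g sinθ/(1 + 0.5000) = (9.81) sin 12.0° / 1.500 = 1.360 m/s².

a ≈ 1.36 m/s²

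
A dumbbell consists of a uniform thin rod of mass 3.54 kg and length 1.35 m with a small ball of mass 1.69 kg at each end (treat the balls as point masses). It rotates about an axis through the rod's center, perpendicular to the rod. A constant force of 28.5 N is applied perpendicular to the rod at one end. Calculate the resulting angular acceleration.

I_rod = (1/12)ML² = (1/12)(3.54)(1.35)² = 0.5376 kg·m².
I_balls = 2·m·(L/2)² = 2(1.69)(0.6750)² = 1.540 kg·m².
Total I = 2.078 kg·m².
τ = F·(L/2) = (28.5)(0.675) = 19.24 N·m.
α = τ/I = 19.24/2.078 = 9.259 rad/s².

α ≈ 9.26 rad/s²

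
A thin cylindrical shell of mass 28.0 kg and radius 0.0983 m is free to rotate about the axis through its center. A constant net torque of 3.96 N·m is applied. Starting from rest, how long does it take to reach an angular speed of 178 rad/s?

I = MR² = (28.0)(0.0983)² = 0.2706 kg·m².
α = τ/I = 3.96/0.2706 = 14.64 rad/s².
ω = αt ⇒ t = ω/α = 178/14.64 = 12.16 s.

t ≈ 12.2 s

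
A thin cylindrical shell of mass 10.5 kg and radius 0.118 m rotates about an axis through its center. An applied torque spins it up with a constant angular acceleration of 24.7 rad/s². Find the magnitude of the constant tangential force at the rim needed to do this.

I = MR² = (10.5)(0.118)² = 0.1462 kg·m².
The required torque is τ = Iα = (0.1462)(24.70) = 3.611 N·m.
A tangential force at the rim gives τ = FR, so F = τ/R = 3.611/0.118 = 30.60 N.

F ≈ 30.6 N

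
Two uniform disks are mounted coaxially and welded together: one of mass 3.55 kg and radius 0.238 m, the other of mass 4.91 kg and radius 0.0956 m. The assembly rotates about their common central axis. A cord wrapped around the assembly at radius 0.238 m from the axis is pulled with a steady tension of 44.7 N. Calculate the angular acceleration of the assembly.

I = ½M₁R₁² + ½M₂R₂² = ½(3.55)(0.238)² + ½(4.91)(0.0956)² = 0.1230 kg·m².
τ = F r = (44.7)(0.238) = 10.64 N·m.
α = τ/I = 10.64/0.1230 = 86.51 rad/s².

α ≈ 86.5 rad/s²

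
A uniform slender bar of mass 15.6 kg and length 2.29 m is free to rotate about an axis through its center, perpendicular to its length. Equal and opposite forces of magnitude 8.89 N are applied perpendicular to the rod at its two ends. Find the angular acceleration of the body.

I = (1/12)ML² = (1/12)(15.6)(2.29)² = 6.817 kg·m².
The couple gives τ = F·(L/2) + F·(L/2) = F L = (8.89)(2.29) = 20.36 N·m.
Newton's second law for rotation, τ = Iα, gives α = τ/I = 20.36/6.817 = 2.986 rad/s².

α ≈ 2.99 rad/s²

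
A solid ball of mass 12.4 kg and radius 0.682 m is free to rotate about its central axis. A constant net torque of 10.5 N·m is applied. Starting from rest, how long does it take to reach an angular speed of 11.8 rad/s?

I = (2/5)MR² = (2/5)(12.4)(0.682)² = 2.307 kg·m².
α = τ/I = 10.5/2.307 = 4.551 rad/s².
ω = αt ⇒ t = ω/α = 11.8/4.551 = 2.593 s.

t ≈ 2.59 s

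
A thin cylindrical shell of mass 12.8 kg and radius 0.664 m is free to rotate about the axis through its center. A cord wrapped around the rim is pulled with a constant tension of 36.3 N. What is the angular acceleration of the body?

α ≈ 4.27 rad/s²

I = MR² = (12.8)(0.664)² = 5.643 kg·m².
τ = F R = (36.3)(0.664) = 24.10 N·m.
From τ = Iα: α = 24.10/5.643 = 4.271 rad/s².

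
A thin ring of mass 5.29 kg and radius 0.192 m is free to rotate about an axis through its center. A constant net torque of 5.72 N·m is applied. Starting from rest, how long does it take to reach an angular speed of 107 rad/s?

t ≈ 3.65 s

I = MR² = (5.29)(0.192)² = 0.1950 kg·m².
α = τ/I = 5.72/0.1950 = 29.33 rad/s².
ω = αt ⇒ t = ω/α = 107/29.33 = 3.648 s.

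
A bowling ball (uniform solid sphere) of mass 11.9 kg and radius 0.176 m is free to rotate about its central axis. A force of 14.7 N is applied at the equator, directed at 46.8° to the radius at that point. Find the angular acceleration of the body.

α ≈ 12.8 rad/s²

I = (2/5)MR² = (2/5)(11.9)(0.176)² = 0.1474 kg·m².
Only the tangential component produces torque: τ = F R sinθ = (14.7)(0.176) sin 46.8° = 1.886 N·m.
From τ = Iα: α = 1.886/0.1474 = 12.79 rad/s².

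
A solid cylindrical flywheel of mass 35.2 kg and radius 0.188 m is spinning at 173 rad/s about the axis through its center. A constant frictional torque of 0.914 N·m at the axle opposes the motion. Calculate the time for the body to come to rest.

t ≈ 118 s

I = ½MR² = (1/2)(35.2)(0.188)² = 0.6221 kg·m².
The net torque has magnitude 0.914 N·m, opposing ω.
|α| = τ/I = 0.9140/0.6221 = 1.469 rad/s² (deceleration).
0 = ω₀ − |α|t ⇒ t = ω₀/|α| = 173/1.469 = 117.7 s.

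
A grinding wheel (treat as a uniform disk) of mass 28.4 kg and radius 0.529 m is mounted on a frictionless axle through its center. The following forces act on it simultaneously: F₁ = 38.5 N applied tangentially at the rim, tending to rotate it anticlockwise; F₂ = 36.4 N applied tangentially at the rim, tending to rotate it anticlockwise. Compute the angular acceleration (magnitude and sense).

α ≈ 9.97 rad/s², anticlockwise

I = ½MR² = (1/2)(28.4)(0.529)² = 3.974 kg·m².
Taking anticlockwise as positive: τ₁ = +(38.5)(0.529) = +20.37 N·m; τ₂ = +(36.4)(0.529) = +19.26 N·m.
Net torque τ = 39.62 N·m.
α = τ/I = 39.62/3.974 = 9.971 rad/s².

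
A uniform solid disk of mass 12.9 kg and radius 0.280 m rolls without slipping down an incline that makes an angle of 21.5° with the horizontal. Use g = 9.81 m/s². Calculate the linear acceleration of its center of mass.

a ≈ 2.40 m/s²

Translation along the incline: Mg sinθ − f = Ma.
Rotation about the center: fR = Iα with I = ½MR². No-slip gives a = αR, so f = (I/R²)a = (1/2)M a.
Substituting: Mg sinθ = (1 + 0.5000)Ma, so a = g sinθ/(1 + 0.5000) = (9.81) sin 21.5° / 1.500 = 2.397 m/s².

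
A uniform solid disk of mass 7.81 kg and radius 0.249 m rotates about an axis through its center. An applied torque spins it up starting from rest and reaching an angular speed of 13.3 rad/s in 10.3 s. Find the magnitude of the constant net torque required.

I = ½MR² = (1/2)(7.81)(0.249)² = 0.2421 kg·m².
α = Δω/Δt = (13.3 − 0)/10.3 = 1.291 rad/s².
τ = Iα = (0.2421)(1.291) = 0.3126 N·m.

τ ≈ 0.313 N·m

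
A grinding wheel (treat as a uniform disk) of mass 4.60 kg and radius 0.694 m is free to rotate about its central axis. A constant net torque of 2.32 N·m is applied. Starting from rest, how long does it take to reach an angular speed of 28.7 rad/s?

I = ½MR² = (1/2)(4.60)(0.694)² = 1.108 kg·m².
α = τ/I = 2.32/1.108 = 2.094 rad/s².
ω = αt ⇒ t = ω/α = 28.7/2.094 = 13.70 s.

t ≈ 13.7 s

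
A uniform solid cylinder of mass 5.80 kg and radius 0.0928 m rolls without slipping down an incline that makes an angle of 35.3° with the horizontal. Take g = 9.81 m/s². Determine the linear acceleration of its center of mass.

Translation along the incline: Mg sinθ − f = Ma.
Rotation about the center: fR = Iα with I = ½MR². No-slip gives a = αR, so f = (I/R²)a = (1/2)M a.
Substituting: Mg sinθ = (1 + 0.5000)Ma, so a = g sinθ/(1 + 0.5000) = (9.81) sin 35.3° / 1.500 = 3.779 m/s².

a ≈ 3.78 m/s²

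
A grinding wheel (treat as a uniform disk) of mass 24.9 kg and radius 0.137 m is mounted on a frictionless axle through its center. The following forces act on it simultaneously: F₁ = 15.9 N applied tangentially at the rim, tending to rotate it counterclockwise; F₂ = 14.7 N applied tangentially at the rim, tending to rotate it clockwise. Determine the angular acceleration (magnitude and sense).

α ≈ 0.704 rad/s², counterclockwise

I = ½MR² = (1/2)(24.9)(0.137)² = 0.2337 kg·m².
Taking counterclockwise as positive: τ₁ = +(15.9)(0.137) = +2.178 N·m; τ₂ = −(14.7)(0.137) = −2.014 N·m.
Net torque τ = 0.1644 N·m.
α = τ/I = 0.1644/0.2337 = 0.7035 rad/s².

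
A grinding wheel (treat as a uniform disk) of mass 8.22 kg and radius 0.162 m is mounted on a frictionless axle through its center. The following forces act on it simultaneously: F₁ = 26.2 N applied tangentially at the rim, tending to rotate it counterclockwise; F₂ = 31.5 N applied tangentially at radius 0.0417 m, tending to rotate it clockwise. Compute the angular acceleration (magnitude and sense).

I = ½MR² = (1/2)(8.22)(0.162)² = 0.1079 kg·m².
Taking counterclockwise as positive: τ₁ = +(26.2)(0.162) = +4.244 N·m; τ₂ = −(31.5)(0.0417) = −1.314 N·m.
Net torque τ = 2.931 N·m.
α = τ/I = 2.931/0.1079 = 27.17 rad/s².

α ≈ 27.2 rad/s², counterclockwise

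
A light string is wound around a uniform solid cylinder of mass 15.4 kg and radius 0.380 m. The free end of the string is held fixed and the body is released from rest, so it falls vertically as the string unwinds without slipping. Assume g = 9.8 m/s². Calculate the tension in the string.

T ≈ 50.3 N

Translation: Mg − T = Ma. Rotation about the center: TR = Iα with I = ½MR².
With a = αR: T = (I/R²)a = (1/2)M a, so Mg = (1 + 0.5000)Ma.
a = g/(1 + 0.5000) = 9.8/1.500 = 6.533 m/s².
T = 0.5000·M·a = (0.5000)(15.4)(6.533) = 50.31 N.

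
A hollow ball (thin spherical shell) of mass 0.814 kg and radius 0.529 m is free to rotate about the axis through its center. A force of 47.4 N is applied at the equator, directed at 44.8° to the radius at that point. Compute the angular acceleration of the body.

I = (2/3)MR² = (2/3)(0.814)(0.529)² = 0.1519 kg·m².
Only the tangential component produces torque: τ = F R sinθ = (47.4)(0.529) sin 44.8° = 17.67 N·m.
Newton's second law for rotation, τ = Iα, gives α = τ/I = 17.67/0.1519 = 116.3 rad/s².

α ≈ 116 rad/s²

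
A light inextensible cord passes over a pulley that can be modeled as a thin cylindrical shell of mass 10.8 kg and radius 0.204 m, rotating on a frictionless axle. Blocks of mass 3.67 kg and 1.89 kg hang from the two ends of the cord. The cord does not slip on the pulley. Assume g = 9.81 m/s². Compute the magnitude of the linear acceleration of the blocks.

I = MR² = (10.8)(0.204)² = 0.4495 kg·m².
Heavier block: m₁g − T₁ = m₁a. Lighter block: T₂ − m₂g = m₂a.
Pulley: (T₁ − T₂)R = Iα = I(a/R), so T₁ − T₂ = (I/R²)a = 1·M_p a = 10.80·a.
Adding the three: (m₁ − m₂)g = (m₁ + m₂ + 10.80)a, so a = (3.67 − 1.89)(9.81)/(3.67 + 1.89 + 10.80) = 1.067 m/s².

a ≈ 1.07 m/s²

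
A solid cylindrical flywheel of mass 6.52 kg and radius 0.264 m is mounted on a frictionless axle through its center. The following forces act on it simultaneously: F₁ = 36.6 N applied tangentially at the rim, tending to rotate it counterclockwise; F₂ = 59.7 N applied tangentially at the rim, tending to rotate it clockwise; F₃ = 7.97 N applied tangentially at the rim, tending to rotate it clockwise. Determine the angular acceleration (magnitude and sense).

α ≈ 36.1 rad/s², clockwise

I = ½MR² = (1/2)(6.52)(0.264)² = 0.2272 kg·m².
Taking counterclockwise as positive: τ₁ = +(36.6)(0.264) = +9.662 N·m; τ₂ = −(59.7)(0.264) = −15.76 N·m; τ₃ = −(7.97)(0.264) = −2.104 N·m.
Net torque τ = -8.202 N·m.
α = τ/I = -8.202/0.2272 = -36.10 rad/s².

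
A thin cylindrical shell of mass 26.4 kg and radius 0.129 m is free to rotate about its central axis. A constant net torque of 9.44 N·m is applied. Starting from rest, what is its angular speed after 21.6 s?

ω ≈ 464 rad/s

I = MR² = (26.4)(0.129)² = 0.4393 kg·m².
α = τ/I = 9.44/0.4393 = 21.49 rad/s².
ω = ω₀ + αt = 0 + (21.49)(21.6) = 464.1 rad/s.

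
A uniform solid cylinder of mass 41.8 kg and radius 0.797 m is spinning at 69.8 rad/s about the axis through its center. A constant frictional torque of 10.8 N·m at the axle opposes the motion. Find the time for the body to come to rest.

t ≈ 85.8 s

I = ½MR² = (1/2)(41.8)(0.797)² = 13.28 kg·m².
The net torque has magnitude 10.8 N·m, opposing ω.
|α| = τ/I = 10.80/13.28 = 0.8135 rad/s² (deceleration).
0 = ω₀ − |α|t ⇒ t = ω₀/|α| = 69.8/0.8135 = 85.80 s.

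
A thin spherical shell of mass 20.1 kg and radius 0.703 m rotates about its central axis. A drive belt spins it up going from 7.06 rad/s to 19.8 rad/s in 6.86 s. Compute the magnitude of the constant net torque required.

τ ≈ 12.3 N·m

I = (2/3)MR² = (2/3)(20.1)(0.703)² = 6.622 kg·m².
α = Δω/Δt = (19.8 − 7.06)/6.86 = 1.857 rad/s².
τ = Iα = (6.622)(1.857) = 12.30 N·m.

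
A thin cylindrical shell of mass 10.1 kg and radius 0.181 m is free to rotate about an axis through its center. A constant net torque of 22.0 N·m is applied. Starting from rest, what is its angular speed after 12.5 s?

ω ≈ 831 rad/s

I = MR² = (10.1)(0.181)² = 0.3309 kg·m².
α = τ/I = 22.0/0.3309 = 66.49 rad/s².
ω = ω₀ + αt = 0 + (66.49)(12.5) = 831.1 rad/s.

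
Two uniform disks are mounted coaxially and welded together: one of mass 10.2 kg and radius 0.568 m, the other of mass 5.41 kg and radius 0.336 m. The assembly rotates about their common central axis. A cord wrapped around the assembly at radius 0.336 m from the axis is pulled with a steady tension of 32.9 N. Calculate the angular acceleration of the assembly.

I = ½M₁R₁² + ½M₂R₂² = ½(10.2)(0.568)² + ½(5.41)(0.336)² = 1.951 kg·m².
τ = F r = (32.9)(0.336) = 11.05 N·m.
α = τ/I = 11.05/1.951 = 5.667 rad/s².

α ≈ 5.67 rad/s²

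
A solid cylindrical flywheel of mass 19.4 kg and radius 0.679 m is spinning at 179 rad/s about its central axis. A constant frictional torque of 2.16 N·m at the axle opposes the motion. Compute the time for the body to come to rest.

I = ½MR² = (1/2)(19.4)(0.679)² = 4.472 kg·m².
The net torque has magnitude 2.16 N·m, opposing ω.
|α| = τ/I = 2.160/4.472 = 0.4830 rad/s² (deceleration).
0 = ω₀ − |α|t ⇒ t = ω₀/|α| = 179/0.4830 = 370.6 s.

t ≈ 371 s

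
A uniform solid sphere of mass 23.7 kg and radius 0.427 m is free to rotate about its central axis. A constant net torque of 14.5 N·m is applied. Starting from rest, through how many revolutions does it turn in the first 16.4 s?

≈ 180 revolutions

I = (2/5)MR² = (2/5)(23.7)(0.427)² = 1.728 kg·m².
α = τ/I = 14.5/1.728 = 8.389 rad/s².
θ = ½αt² = ½(8.389)(16.4)² = 1128 rad.
Revolutions = θ/(2π) = 179.5.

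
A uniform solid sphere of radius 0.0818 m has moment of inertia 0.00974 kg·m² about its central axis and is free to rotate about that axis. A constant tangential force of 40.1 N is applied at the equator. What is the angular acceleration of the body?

τ = F R = (40.1)(0.0818) = 3.280 N·m.
From τ = Iα: α = 3.280/0.009740 = 336.8 rad/s².

α ≈ 337 rad/s²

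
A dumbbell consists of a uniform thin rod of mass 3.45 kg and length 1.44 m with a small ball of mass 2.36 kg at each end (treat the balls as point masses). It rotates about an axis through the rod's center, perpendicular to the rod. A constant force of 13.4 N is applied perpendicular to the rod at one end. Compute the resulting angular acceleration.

α ≈ 3.17 rad/s²

I_rod = (1/12)ML² = (1/12)(3.45)(1.44)² = 0.5962 kg·m².
I_balls = 2·m·(L/2)² = 2(2.36)(0.7200)² = 2.447 kg·m².
Total I = 3.043 kg·m².
τ = F·(L/2) = (13.4)(0.720) = 9.648 N·m.
α = τ/I = 9.648/3.043 = 3.171 rad/s².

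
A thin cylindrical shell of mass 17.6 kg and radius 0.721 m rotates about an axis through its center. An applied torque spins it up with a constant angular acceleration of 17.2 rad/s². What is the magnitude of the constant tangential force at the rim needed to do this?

F ≈ 218 N

I = MR² = (17.6)(0.721)² = 9.149 kg·m².
The required torque is τ = Iα = (9.149)(17.20) = 157.4 N·m.
A tangential force at the rim gives τ = FR, so F = τ/R = 157.4/0.721 = 218.3 N.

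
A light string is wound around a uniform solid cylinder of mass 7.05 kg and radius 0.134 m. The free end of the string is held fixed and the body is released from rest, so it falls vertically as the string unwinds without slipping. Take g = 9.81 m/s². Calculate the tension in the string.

T ≈ 23.1 N

Translation: Mg − T = Ma. Rotation about the center: TR = Iα with I = ½MR².
With a = αR: T = (I/R²)a = (1/2)M a, so Mg = (1 + 0.5000)Ma.
a = g/(1 + 0.5000) = 9.81/1.500 = 6.540 m/s².
T = 0.5000·M·a = (0.5000)(7.05)(6.540) = 23.05 N.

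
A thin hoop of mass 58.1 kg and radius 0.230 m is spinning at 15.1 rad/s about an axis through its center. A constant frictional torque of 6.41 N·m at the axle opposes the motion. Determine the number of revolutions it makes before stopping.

I = MR² = (58.1)(0.230)² = 3.073 kg·m².
The net torque has magnitude 6.41 N·m, opposing ω.
|α| = τ/I = 6.410/3.073 = 2.086 rad/s² (deceleration).
ω² = ω₀² − 2|α|θ with ω = 0 ⇒ θ = ω₀²/(2|α|) = 54.66 rad = 8.700 rev.

≈ 8.70 revolutions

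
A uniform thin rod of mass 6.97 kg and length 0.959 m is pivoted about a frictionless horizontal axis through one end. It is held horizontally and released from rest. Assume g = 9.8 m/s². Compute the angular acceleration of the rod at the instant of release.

α ≈ 15.3 rad/s²

About the pivot, I = (1/3)ML² = (1/3)(6.97)(0.959)² = 2.137 kg·m².
The weight acts at the center, a distance L/2 = 0.4795 m from the pivot; τ = Mg(L/2) = 32.75 N·m.
α = τ/I = 32.75/2.137 = 15.33 rad/s².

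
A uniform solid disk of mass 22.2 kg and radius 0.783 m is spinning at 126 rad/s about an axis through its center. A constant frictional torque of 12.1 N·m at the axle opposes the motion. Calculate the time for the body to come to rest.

t ≈ 70.9 s

I = ½MR² = (1/2)(22.2)(0.783)² = 6.805 kg·m².
The net torque has magnitude 12.1 N·m, opposing ω.
|α| = τ/I = 12.10/6.805 = 1.778 rad/s² (deceleration).
0 = ω₀ − |α|t ⇒ t = ω₀/|α| = 126/1.778 = 70.86 s.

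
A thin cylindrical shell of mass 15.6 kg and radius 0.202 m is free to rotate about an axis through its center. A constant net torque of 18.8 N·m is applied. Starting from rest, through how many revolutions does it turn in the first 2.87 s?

I = MR² = (15.6)(0.202)² = 0.6365 kg·m².
α = τ/I = 18.8/0.6365 = 29.53 rad/s².
θ = ½αt² = ½(29.53)(2.87)² = 121.6 rad.
Revolutions = θ/(2π) = 19.36.

≈ 19.4 revolutions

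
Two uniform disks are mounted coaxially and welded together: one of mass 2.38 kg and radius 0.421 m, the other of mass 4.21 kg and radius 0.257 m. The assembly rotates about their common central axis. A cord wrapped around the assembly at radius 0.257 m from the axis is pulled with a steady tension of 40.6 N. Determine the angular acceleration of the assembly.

I = ½M₁R₁² + ½M₂R₂² = ½(2.38)(0.421)² + ½(4.21)(0.257)² = 0.3499 kg·m².
τ = F r = (40.6)(0.257) = 10.43 N·m.
α = τ/I = 10.43/0.3499 = 29.82 rad/s².

α ≈ 29.8 rad/s²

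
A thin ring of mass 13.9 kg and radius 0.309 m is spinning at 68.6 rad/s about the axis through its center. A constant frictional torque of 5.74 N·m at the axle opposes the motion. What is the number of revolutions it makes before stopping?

I = MR² = (13.9)(0.309)² = 1.327 kg·m².
The net torque has magnitude 5.74 N·m, opposing ω.
|α| = τ/I = 5.740/1.327 = 4.325 rad/s² (deceleration).
ω² = ω₀² − 2|α|θ with ω = 0 ⇒ θ = ω₀²/(2|α|) = 544.0 rad = 86.59 rev.

≈ 86.6 revolutions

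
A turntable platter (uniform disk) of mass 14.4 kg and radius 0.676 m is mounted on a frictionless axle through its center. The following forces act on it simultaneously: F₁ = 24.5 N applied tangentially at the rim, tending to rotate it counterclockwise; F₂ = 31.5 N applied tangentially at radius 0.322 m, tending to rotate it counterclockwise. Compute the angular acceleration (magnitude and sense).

I = ½MR² = (1/2)(14.4)(0.676)² = 3.290 kg·m².
Taking counterclockwise as positive: τ₁ = +(24.5)(0.676) = +16.56 N·m; τ₂ = +(31.5)(0.322) = +10.14 N·m.
Net torque τ = 26.71 N·m.
α = τ/I = 26.71/3.290 = 8.116 rad/s².

α ≈ 8.12 rad/s², counterclockwise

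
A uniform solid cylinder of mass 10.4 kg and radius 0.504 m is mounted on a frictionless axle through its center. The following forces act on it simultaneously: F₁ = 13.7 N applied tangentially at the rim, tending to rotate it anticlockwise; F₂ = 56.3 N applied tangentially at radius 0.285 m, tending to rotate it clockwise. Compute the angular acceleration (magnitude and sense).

I = ½MR² = (1/2)(10.4)(0.504)² = 1.321 kg·m².
Taking anticlockwise as positive: τ₁ = +(13.7)(0.504) = +6.905 N·m; τ₂ = −(56.3)(0.285) = −16.05 N·m.
Net torque τ = -9.141 N·m.
α = τ/I = -9.141/1.321 = -6.920 rad/s².

α ≈ 6.92 rad/s², clockwise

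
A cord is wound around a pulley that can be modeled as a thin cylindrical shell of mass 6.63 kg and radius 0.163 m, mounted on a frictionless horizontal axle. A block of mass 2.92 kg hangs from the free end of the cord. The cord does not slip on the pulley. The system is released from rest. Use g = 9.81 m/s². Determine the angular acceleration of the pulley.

α ≈ 18.4 rad/s²

I = MR² = (6.63)(0.163)² = 0.1762 kg·m².
Block: mg − T = ma. Pulley: TR = Iα. No-slip: a = αR, so T = (I/R²)a = 6.630·a.
Then mg = (m + 6.630)a, so a = (2.92)(9.81)/(2.92 + 6.630) = 2.999 m/s².
α = a/R = 2.999/0.163 = 18.40 rad/s².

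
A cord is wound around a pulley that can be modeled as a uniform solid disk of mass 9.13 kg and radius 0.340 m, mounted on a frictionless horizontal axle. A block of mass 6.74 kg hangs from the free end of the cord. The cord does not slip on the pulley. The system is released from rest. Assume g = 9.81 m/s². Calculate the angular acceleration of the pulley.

I = ½MR² = (1/2)(9.13)(0.340)² = 0.5277 kg·m².
Block: mg − T = ma. Pulley: TR = Iα. No-slip: a = αR, so T = (I/R²)a = 4.565·a.
Then mg = (m + 4.565)a, so a = (6.74)(9.81)/(6.74 + 4.565) = 5.849 m/s².
α = a/R = 5.849/0.340 = 17.20 rad/s².

α ≈ 17.2 rad/s²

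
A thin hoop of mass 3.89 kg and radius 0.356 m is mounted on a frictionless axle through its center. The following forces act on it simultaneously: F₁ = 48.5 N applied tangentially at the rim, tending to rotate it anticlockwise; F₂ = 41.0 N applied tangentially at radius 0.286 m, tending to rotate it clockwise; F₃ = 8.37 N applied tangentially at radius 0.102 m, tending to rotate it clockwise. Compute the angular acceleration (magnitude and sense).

α ≈ 9.51 rad/s², anticlockwise

I = MR² = (3.89)(0.356)² = 0.4930 kg·m².
Taking anticlockwise as positive: τ₁ = +(48.5)(0.356) = +17.27 N·m; τ₂ = −(41.0)(0.286) = −11.73 N·m; τ₃ = −(8.37)(0.102) = −0.8537 N·m.
Net torque τ = 4.686 N·m.
α = τ/I = 4.686/0.4930 = 9.506 rad/s².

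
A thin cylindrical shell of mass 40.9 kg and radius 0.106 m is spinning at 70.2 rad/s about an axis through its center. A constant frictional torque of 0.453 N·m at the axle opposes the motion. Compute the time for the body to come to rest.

t ≈ 71.2 s

I = MR² = (40.9)(0.106)² = 0.4596 kg·m².
The net torque has magnitude 0.453 N·m, opposing ω.
|α| = τ/I = 0.4530/0.4596 = 0.9857 rad/s² (deceleration).
0 = ω₀ − |α|t ⇒ t = ω₀/|α| = 70.2/0.9857 = 71.22 s.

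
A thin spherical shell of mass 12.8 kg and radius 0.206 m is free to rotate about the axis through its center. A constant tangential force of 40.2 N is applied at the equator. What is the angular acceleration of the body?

I = (2/3)MR² = (2/3)(12.8)(0.206)² = 0.3621 kg·m².
τ = F R = (40.2)(0.206) = 8.281 N·m.
Newton's second law for rotation, τ = Iα, gives α = τ/I = 8.281/0.3621 = 22.87 rad/s².

α ≈ 22.9 rad/s²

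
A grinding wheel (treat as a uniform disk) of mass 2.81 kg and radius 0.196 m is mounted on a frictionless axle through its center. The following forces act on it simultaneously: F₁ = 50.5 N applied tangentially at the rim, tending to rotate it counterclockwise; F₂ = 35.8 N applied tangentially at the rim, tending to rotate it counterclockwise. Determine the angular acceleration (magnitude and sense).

I = ½MR² = (1/2)(2.81)(0.196)² = 0.05397 kg·m².
Taking counterclockwise as positive: τ₁ = +(50.5)(0.196) = +9.898 N·m; τ₂ = +(35.8)(0.196) = +7.017 N·m.
Net torque τ = 16.91 N·m.
α = τ/I = 16.91/0.05397 = 313.4 rad/s².

α ≈ 313 rad/s², counterclockwise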